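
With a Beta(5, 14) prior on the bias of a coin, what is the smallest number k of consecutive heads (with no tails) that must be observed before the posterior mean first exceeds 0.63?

k = 19

After k heads and 0 tails the posterior is Beta(5+k, 14), with mean (5+k)/(5+14+k).
Set (5+k)/(19+k) > 0.63 and solve: k > (0.63·19 − 5)/(1 − 0.63) = 18.838.
The smallest integer exceeding 18.838 is 19, and checking k=19: (24)/(38) = 0.6316 > 0.63.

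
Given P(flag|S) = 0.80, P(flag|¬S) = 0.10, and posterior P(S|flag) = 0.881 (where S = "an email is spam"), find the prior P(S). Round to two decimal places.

P(S) = 0.48

Bayes' rule in odds form gives O(S|E) = O(S)·[P(E|S)/P(E|¬S)], hence O(S) = O(S|E)/LR.
Posterior odds = 0.881/(1−0.881) = 7.4034. LR = 0.80/0.10 = 8.0000.
Prior odds = 7.4034/8.0000 = 0.9254, so P(S) = 0.9254/(1+0.9254) ≈ 0.48.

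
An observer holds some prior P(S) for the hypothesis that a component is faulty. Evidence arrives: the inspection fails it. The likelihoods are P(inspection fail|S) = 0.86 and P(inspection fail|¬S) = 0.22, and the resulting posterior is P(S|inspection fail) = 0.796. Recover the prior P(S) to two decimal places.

Bayes' rule in odds form gives O(S|E) = O(S)·[P(E|S)/P(E|¬S)], hence O(S) = O(S|E)/LR.
Posterior odds = 0.796/(1−0.796) = 3.9020. LR = 0.86/0.22 = 3.9091.
Prior odds = 3.9020/3.9091 = 0.9982, so P(S) = 0.9982/(1+0.9982) ≈ 0.50.

P(S) = 0.50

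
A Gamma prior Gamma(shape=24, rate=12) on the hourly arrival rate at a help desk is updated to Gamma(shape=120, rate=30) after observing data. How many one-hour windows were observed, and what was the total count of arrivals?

n = 18 one-hour windows with total 96 arrivals

A Gamma(α, β) prior (rate parametrization) on a Poisson rate with n observations summing to S gives posterior Gamma(α+S, β+n).
Matching: Σxᵢ = 120 − 24 = 96 and n = 30 − 12 = 18.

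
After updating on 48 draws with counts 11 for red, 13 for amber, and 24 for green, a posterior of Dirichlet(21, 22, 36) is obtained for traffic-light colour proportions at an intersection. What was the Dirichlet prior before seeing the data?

For a Dirichlet(α) prior with multinomial counts c, the posterior is Dirichlet(α + c) componentwise.
Subtract each count from the matching posterior parameter: 21−11=10, 22−13=9, 36−24=12.

Dirichlet(10, 9, 12)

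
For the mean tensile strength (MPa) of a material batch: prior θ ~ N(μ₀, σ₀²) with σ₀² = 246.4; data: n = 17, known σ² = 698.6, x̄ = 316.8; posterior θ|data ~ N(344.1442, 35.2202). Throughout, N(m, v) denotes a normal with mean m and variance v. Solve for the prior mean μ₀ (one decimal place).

The posterior mean is a precision-weighted average: μ_n = (τ₀μ₀ + τ_data·x̄)/(τ₀+τ_data), with τ₀=1/σ₀² and τ_data=n/σ².
Here τ₀ = 1/246.4 = 0.004058 and τ_data = 17/698.6 = 0.024334, so τ_n = 0.028392.
Rearranging for μ₀: μ₀ = (μ_n·τ_n − τ_data·x̄)/τ₀ = (344.1442·0.028392 − 0.024334·316.8) / 0.004058 = 2.061931/0.004058 ≈ 508.1.

μ₀ = 508.1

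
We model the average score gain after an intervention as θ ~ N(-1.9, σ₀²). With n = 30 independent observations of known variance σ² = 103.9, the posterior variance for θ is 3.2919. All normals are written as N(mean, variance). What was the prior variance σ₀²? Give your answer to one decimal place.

Posterior precision equals prior precision plus data precision: 1/σ_n² = 1/σ₀² + n/σ².
So 1/σ₀² = 1/3.2919 − 30/103.9 = 0.303776 − 0.288739 = 0.015037.
Hence σ₀² = 1/0.015037 ≈ 66.5.

σ₀² = 66.5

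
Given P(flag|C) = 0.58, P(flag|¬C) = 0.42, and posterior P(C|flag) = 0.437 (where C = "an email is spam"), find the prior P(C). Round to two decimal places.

Bayes' rule in odds form gives O(C|E) = O(C)·[P(E|C)/P(E|¬C)], hence O(C) = O(C|E)/LR.
Posterior odds = 0.437/(1−0.437) = 0.7762. LR = 0.58/0.42 = 1.3810.
Prior odds = 0.7762/1.3810 = 0.5621, so P(C) = 0.5621/(1+0.5621) ≈ 0.36.

P(C) = 0.36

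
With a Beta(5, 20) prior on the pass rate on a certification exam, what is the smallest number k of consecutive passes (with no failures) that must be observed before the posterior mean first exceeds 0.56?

After k passes and 0 failures the posterior is Beta(5+k, 20), with mean (5+k)/(5+20+k).
Set (5+k)/(25+k) > 0.56 and solve: k > (0.56·25 − 5)/(1 − 0.56) = 20.455.
The smallest integer exceeding 20.455 is 21.

k = 21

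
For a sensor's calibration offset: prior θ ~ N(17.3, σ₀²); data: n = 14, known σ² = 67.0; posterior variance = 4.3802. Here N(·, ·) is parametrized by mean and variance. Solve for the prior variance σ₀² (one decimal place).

σ₀² = 51.7

For the Normal–Normal model with known σ², precisions add: τ_n = τ₀ + n/σ².
So 1/σ₀² = 1/4.3802 − 14/67.0 = 0.228300 − 0.208955 = 0.019345.
Hence σ₀² = 1/0.019345 ≈ 51.7.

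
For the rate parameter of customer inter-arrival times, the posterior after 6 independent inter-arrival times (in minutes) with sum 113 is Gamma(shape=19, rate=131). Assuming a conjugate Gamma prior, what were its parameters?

Gamma(shape=13, rate=18)

For an exponential likelihood with a Gamma(α, β) prior on the rate, n observations with total T give posterior Gamma(α+n, β+T).
So α = 19 − 6 = 13 and β = 131 − 113 = 18.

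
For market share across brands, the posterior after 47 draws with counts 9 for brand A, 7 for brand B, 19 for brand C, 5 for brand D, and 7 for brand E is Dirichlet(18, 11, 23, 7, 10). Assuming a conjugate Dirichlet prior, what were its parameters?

Dirichlet(9, 4, 4, 2, 3)

For a Dirichlet(α) prior with multinomial counts c, the posterior is Dirichlet(α + c) componentwise.
Subtract each count from the matching posterior parameter: 18−9=9, 11−7=4, 23−19=4, 7−5=2, 10−7=3.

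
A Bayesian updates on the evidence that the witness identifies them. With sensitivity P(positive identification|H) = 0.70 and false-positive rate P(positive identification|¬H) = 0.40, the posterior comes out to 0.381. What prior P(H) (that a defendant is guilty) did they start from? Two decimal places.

P(H) = 0.26

In odds form, posterior odds = prior odds × likelihood ratio, so prior odds = posterior odds ÷ LR.
Posterior odds = 0.381/(1−0.381) = 0.6155. LR = 0.70/0.40 = 1.7500.
Prior odds = 0.6155/1.7500 = 0.3517, so P(H) = 0.3517/(1+0.3517) ≈ 0.26.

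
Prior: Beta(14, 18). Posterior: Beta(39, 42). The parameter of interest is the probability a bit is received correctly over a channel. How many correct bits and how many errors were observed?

Under Beta–binomial conjugacy the posterior parameters are (α+s, β+f).
Match parameters: s=39−14=25, f=42−18=24.

25 correct bits and 24 errors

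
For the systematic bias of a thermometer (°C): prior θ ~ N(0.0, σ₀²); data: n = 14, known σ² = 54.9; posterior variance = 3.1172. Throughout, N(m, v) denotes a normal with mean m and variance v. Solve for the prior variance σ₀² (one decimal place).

σ₀² = 15.2

For the Normal–Normal model with known σ², precisions add: τ_n = τ₀ + n/σ².
So 1/σ₀² = 1/3.1172 − 14/54.9 = 0.320801 − 0.255009 = 0.065792.
Hence σ₀² = 1/0.065792 ≈ 15.2.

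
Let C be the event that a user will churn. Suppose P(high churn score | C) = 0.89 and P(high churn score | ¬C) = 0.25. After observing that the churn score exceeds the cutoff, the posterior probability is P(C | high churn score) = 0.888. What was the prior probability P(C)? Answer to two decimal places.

P(C) = 0.69

Bayes' rule in odds form gives O(C|E) = O(C)·[P(E|C)/P(E|¬C)], hence O(C) = O(C|E)/LR.
Posterior odds = 0.888/(1−0.888) = 7.9286. LR = 0.89/0.25 = 3.5600.
Prior odds = 7.9286/3.5600 = 2.2271, so P(C) = 2.2271/(1+2.2271) ≈ 0.69.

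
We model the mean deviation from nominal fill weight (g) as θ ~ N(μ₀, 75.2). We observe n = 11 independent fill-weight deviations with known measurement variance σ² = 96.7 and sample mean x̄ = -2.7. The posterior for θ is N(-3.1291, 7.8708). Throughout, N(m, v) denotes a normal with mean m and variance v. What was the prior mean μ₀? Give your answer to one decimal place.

The posterior mean is a precision-weighted average: μ_n = (τ₀μ₀ + τ_data·x̄)/(τ₀+τ_data), with τ₀=1/σ₀² and τ_data=n/σ².
Here τ₀ = 1/75.2 = 0.013298 and τ_data = 11/96.7 = 0.113754, so τ_n = 0.127052.
Rearranging for μ₀: μ₀ = (μ_n·τ_n − τ_data·x̄)/τ₀ = (-3.1291·0.127052 − 0.113754·-2.7) / 0.013298 = -0.090423/0.013298 ≈ -6.8.

μ₀ = -6.8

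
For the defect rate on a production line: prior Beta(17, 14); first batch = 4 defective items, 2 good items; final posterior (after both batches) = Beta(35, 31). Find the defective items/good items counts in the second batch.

14 defective items and 15 good items

Sequential conjugate updates are equivalent to a single update on the pooled data, so total successes = posterior α − prior α and total failures = posterior β − prior β.
Total across both batches: 35−17=18 defective items, 31−14=17 good items.
Subtract the first batch: 18−4=14 defective items and 17−2=15 good items.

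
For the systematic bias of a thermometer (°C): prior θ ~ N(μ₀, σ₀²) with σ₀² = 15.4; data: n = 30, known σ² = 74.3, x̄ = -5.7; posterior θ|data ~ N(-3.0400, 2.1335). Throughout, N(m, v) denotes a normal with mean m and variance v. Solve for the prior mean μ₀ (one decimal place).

μ₀ = 13.5

The posterior mean is a precision-weighted average: μ_n = (τ₀μ₀ + τ_data·x̄)/(τ₀+τ_data), with τ₀=1/σ₀² and τ_data=n/σ².
Here τ₀ = 1/15.4 = 0.064935 and τ_data = 30/74.3 = 0.403769, so τ_n = 0.468704.
Rearranging for μ₀: μ₀ = (μ_n·τ_n − τ_data·x̄)/τ₀ = (-3.0400·0.468704 − 0.403769·-5.7) / 0.064935 = 0.876623/0.064935 ≈ 13.5.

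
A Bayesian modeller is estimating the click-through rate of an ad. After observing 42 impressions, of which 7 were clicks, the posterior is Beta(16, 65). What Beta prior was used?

Beta(9, 30)

A Beta(α, β) prior with s successes and f failures in binomial data gives a Beta(α+s, β+f) posterior.
Subtract the data counts: 16−7=9, 65−35=30.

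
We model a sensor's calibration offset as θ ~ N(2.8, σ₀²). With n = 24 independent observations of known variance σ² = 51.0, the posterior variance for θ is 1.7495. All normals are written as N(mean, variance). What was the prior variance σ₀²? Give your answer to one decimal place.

σ₀² = 9.9

Posterior precision equals prior precision plus data precision: 1/σ_n² = 1/σ₀² + n/σ².
So 1/σ₀² = 1/1.7495 − 24/51.0 = 0.571592 − 0.470588 = 0.101004.
Hence σ₀² = 1/0.101004 ≈ 9.9.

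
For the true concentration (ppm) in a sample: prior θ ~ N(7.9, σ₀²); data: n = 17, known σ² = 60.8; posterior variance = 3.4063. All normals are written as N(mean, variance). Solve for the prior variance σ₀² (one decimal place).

σ₀² = 71.6

Posterior precision equals prior precision plus data precision: 1/σ_n² = 1/σ₀² + n/σ².
So 1/σ₀² = 1/3.4063 − 17/60.8 = 0.293574 − 0.279605 = 0.013969.
Hence σ₀² = 1/0.013969 ≈ 71.6.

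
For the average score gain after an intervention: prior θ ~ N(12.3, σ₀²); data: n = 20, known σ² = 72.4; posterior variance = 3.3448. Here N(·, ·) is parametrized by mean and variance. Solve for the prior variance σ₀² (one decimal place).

σ₀² = 44.0

Posterior precision equals prior precision plus data precision: 1/σ_n² = 1/σ₀² + n/σ².
So 1/σ₀² = 1/3.3448 − 20/72.4 = 0.298972 − 0.276243 = 0.022729.
Hence σ₀² = 1/0.022729 ≈ 44.0.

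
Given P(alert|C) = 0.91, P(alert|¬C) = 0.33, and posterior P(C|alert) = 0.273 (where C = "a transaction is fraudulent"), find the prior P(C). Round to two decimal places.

P(C) = 0.12

In odds form, posterior odds = prior odds × likelihood ratio, so prior odds = posterior odds ÷ LR.
Posterior odds = 0.273/(1−0.273) = 0.3755. LR = 0.91/0.33 = 2.7576.
Prior odds = 0.3755/2.7576 = 0.1362, so P(C) = 0.1362/(1+0.1362) ≈ 0.12.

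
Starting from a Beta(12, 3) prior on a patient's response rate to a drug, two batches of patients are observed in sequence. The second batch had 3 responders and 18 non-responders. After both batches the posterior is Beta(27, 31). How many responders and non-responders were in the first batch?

12 responders and 10 non-responders

Sequential conjugate updates are equivalent to a single update on the pooled data, so total successes = posterior α − prior α and total failures = posterior β − prior β.
Total across both batches: 27−12=15 responders, 31−3=28 non-responders.
Subtract the second batch: 15−3=12 responders and 28−18=10 non-responders.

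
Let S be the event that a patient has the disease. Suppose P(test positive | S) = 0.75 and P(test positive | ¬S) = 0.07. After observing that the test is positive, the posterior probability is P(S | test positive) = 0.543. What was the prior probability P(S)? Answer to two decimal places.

In odds form, posterior odds = prior odds × likelihood ratio, so prior odds = posterior odds ÷ LR.
Posterior odds = 0.543/(1−0.543) = 1.1882. LR = 0.75/0.07 = 10.7143.
Prior odds = 1.1882/10.7143 = 0.1109, so P(S) = 0.1109/(1+0.1109) ≈ 0.10.

P(S) = 0.10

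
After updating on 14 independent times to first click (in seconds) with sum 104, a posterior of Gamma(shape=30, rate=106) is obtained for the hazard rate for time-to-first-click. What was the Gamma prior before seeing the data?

Gamma(shape=16, rate=2)

For an exponential likelihood with a Gamma(α, β) prior on the rate, n observations with total T give posterior Gamma(α+n, β+T).
So α = 30 − 14 = 16 and β = 106 − 104 = 2.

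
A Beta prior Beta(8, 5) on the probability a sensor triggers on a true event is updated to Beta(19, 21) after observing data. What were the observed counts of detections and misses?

11 detections and 16 misses

A Beta(a, b) prior with s successes and f failures in binomial data gives a Beta(a+s, b+f) posterior.
So s = 19 − 8 = 11 and f = 21 − 5 = 16.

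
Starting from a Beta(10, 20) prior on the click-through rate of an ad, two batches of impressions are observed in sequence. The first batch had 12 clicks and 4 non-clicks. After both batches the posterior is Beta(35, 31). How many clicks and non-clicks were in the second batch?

Sequential conjugate updates are equivalent to a single update on the pooled data, so total successes = posterior α − prior α and total failures = posterior β − prior β.
Total across both batches: 35−10=25 clicks, 31−20=11 non-clicks.
Subtract the first batch: 25−12=13 clicks and 11−4=7 non-clicks.

13 clicks and 7 non-clicks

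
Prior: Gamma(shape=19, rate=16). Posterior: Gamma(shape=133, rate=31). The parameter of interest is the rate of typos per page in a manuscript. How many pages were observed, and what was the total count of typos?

A Gamma(α, β) prior (rate parametrization) on a Poisson rate with n observations summing to S gives posterior Gamma(α+S, β+n).
Matching: Σxᵢ = 133 − 19 = 114 and n = 31 − 16 = 15.

n = 15 pages with total 114 typos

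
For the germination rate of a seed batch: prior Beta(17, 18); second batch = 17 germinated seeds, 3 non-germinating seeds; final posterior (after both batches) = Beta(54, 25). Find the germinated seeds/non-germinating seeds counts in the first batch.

20 germinated seeds and 4 non-germinating seeds

Sequential conjugate updates are equivalent to a single update on the pooled data, so total successes = posterior α − prior α and total failures = posterior β − prior β.
Total across both batches: 54−17=37 germinated seeds, 25−18=7 non-germinating seeds.
Subtract the second batch: 37−17=20 germinated seeds and 7−3=4 non-germinating seeds.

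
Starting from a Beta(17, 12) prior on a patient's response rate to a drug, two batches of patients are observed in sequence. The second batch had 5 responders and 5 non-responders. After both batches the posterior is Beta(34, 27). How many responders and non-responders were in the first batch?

12 responders and 10 non-responders

Because Beta–binomial updating is additive in the counts, the combined data contributed (α_post−α_prior, β_post−β_prior) successes and failures.
Total across both batches: 34−17=17 responders, 27−12=15 non-responders.
Subtract the second batch: 17−5=12 responders and 15−5=10 non-responders.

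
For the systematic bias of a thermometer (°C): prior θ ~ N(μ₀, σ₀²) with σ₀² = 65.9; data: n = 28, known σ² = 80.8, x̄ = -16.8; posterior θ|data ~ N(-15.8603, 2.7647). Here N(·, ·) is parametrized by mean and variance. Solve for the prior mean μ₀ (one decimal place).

μ₀ = 5.6

The posterior mean is a precision-weighted average: μ_n = (τ₀μ₀ + τ_data·x̄)/(τ₀+τ_data), with τ₀=1/σ₀² and τ_data=n/σ².
Here τ₀ = 1/65.9 = 0.015175 and τ_data = 28/80.8 = 0.346535, so τ_n = 0.361710.
Rearranging for μ₀: μ₀ = (μ_n·τ_n − τ_data·x̄)/τ₀ = (-15.8603·0.361710 − 0.346535·-16.8) / 0.015175 = 0.084959/0.015175 ≈ 5.6.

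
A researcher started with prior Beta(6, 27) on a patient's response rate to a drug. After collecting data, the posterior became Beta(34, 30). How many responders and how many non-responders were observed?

Under Beta–binomial conjugacy the posterior parameters are (α+s, β+f).
Match parameters: s=34−6=28, f=30−27=3.

28 responders and 3 non-responders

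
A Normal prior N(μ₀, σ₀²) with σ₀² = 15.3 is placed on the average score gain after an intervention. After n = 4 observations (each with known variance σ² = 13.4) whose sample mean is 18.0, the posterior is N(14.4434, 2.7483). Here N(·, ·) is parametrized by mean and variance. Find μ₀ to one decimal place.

μ₀ = -1.8

The posterior mean is a precision-weighted average: μ_n = (τ₀μ₀ + τ_data·x̄)/(τ₀+τ_data), with τ₀=1/σ₀² and τ_data=n/σ².
Here τ₀ = 1/15.3 = 0.065359 and τ_data = 4/13.4 = 0.298507, so τ_n = 0.363866.
Rearranging for μ₀: μ₀ = (μ_n·τ_n − τ_data·x̄)/τ₀ = (14.4434·0.363866 − 0.298507·18.0) / 0.065359 = -0.117664/0.065359 ≈ -1.8.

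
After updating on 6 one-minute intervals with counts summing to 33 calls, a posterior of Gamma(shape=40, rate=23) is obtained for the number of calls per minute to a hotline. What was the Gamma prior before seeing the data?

Gamma(shape=7, rate=17)

Gamma–Poisson conjugacy: posterior shape = α + Σxᵢ, posterior rate = β + n.
So α = 40 − 33 = 7 and β = 23 − 6 = 17.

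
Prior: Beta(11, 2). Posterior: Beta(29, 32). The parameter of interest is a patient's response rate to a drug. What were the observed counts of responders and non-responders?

18 responders and 30 non-responders

Beta is conjugate to the binomial likelihood: posterior = Beta(α+s, β+f).
Match parameters: s=29−11=18, f=32−2=30.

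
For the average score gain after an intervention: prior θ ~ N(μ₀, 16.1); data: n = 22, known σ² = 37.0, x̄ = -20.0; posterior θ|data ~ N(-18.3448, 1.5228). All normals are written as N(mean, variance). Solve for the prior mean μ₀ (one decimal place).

μ₀ = -2.5

With known observation variance, the Normal–Normal posterior has precision τ_n = τ₀ + n/σ² and mean μ_n = (τ₀μ₀ + (n/σ²)x̄)/τ_n.
Here τ₀ = 1/16.1 = 0.062112 and τ_data = 22/37.0 = 0.594595, so τ_n = 0.656707.
Rearranging for μ₀: μ₀ = (μ_n·τ_n − τ_data·x̄)/τ₀ = (-18.3448·0.656707 − 0.594595·-20.0) / 0.062112 = -0.155259/0.062112 ≈ -2.5.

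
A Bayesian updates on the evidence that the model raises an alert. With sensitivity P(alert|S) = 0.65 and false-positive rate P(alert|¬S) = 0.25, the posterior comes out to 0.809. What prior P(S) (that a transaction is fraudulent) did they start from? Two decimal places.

In odds form, posterior odds = prior odds × likelihood ratio, so prior odds = posterior odds ÷ LR.
Posterior odds = 0.809/(1−0.809) = 4.2356. LR = 0.65/0.25 = 2.6000.
Prior odds = 4.2356/2.6000 = 1.6291, so P(S) = 1.6291/(1+1.6291) ≈ 0.62.

P(S) = 0.62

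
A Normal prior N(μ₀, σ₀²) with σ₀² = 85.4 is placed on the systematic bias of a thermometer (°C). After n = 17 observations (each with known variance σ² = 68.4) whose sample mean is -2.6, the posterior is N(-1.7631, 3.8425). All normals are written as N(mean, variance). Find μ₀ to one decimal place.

The posterior mean is a precision-weighted average: μ_n = (τ₀μ₀ + τ_data·x̄)/(τ₀+τ_data), with τ₀=1/σ₀² and τ_data=n/σ².
Here τ₀ = 1/85.4 = 0.011710 and τ_data = 17/68.4 = 0.248538, so τ_n = 0.260248.
Rearranging for μ₀: μ₀ = (μ_n·τ_n − τ_data·x̄)/τ₀ = (-1.7631·0.260248 − 0.248538·-2.6) / 0.011710 = 0.187356/0.011710 ≈ 16.0.

μ₀ = 16.0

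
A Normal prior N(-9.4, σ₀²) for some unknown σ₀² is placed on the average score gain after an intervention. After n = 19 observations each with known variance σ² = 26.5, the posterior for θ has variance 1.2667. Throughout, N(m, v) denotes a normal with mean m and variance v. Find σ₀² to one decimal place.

σ₀² = 13.8

For the Normal–Normal model with known σ², precisions add: τ_n = τ₀ + n/σ².
So 1/σ₀² = 1/1.2667 − 19/26.5 = 0.789453 − 0.716981 = 0.072472.
Hence σ₀² = 1/0.072472 ≈ 13.8.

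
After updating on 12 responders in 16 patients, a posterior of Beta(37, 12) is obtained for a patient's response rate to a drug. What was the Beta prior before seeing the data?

Beta(25, 8)

Under Beta–binomial conjugacy the posterior parameters are (α+s, β+f).
Subtract the data counts: 37−12=25, 12−4=8.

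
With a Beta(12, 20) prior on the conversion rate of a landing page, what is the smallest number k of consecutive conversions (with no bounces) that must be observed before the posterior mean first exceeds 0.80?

After k conversions and 0 bounces the posterior is Beta(12+k, 20), with mean (12+k)/(12+20+k).
Set (12+k)/(32+k) > 0.80 and solve: k > (0.80·32 − 12)/(1 − 0.80) = 68.000.
The smallest integer exceeding 68.000 is 69, and checking k=69: (81)/(101) = 0.8020 > 0.80.

k = 69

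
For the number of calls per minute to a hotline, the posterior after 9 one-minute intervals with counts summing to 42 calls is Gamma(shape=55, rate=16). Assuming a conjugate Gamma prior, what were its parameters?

A Gamma(α, β) prior (rate parametrization) on a Poisson rate with n observations summing to S gives posterior Gamma(α+S, β+n).
So α = 55 − 42 = 13 and β = 16 − 9 = 7.

Gamma(shape=13, rate=7)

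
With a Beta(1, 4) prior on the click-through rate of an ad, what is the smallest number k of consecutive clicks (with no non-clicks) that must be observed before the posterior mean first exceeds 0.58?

After k clicks and 0 non-clicks the posterior is Beta(1+k, 4), with mean (1+k)/(1+4+k).
Set (1+k)/(5+k) > 0.58 and solve: k > (0.58·5 − 1)/(1 − 0.58) = 4.524.
The smallest integer exceeding 4.524 is 5, and checking k=5: (6)/(10) = 0.6000 > 0.58.

k = 5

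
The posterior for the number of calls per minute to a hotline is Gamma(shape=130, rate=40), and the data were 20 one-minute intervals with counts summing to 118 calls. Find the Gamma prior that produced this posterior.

A Gamma(α, β) prior (rate parametrization) on a Poisson rate with n observations summing to S gives posterior Gamma(α+S, β+n).
So α = 130 − 118 = 12 and β = 40 − 20 = 20.

Gamma(shape=12, rate=20)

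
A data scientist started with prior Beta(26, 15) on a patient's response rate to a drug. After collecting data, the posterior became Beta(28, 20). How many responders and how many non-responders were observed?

Beta is conjugate to the binomial likelihood: posterior = Beta(a+s, b+f).
Match parameters: s=28−26=2, f=20−15=5.

2 responders and 5 non-responders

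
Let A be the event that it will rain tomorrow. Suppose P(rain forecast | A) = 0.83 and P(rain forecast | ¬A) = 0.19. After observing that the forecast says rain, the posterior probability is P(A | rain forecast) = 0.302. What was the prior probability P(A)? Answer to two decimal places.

Bayes' rule in odds form gives O(A|E) = O(A)·[P(E|A)/P(E|¬A)], hence O(A) = O(A|E)/LR.
Posterior odds = 0.302/(1−0.302) = 0.4327. LR = 0.83/0.19 = 4.3684.
Prior odds = 0.4327/4.3684 = 0.0991, so P(A) = 0.0991/(1+0.0991) ≈ 0.09.

P(A) = 0.09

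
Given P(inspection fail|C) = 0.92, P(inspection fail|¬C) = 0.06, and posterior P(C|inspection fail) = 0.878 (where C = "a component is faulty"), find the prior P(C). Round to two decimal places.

P(C) = 0.32

Bayes' rule in odds form gives O(C|E) = O(C)·[P(E|C)/P(E|¬C)], hence O(C) = O(C|E)/LR.
Posterior odds = 0.878/(1−0.878) = 7.1967. LR = 0.92/0.06 = 15.3333.
Prior odds = 7.1967/15.3333 = 0.4694, so P(C) = 0.4694/(1+0.4694) ≈ 0.32.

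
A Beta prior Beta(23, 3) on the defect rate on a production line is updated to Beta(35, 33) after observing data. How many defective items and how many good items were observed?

A Beta(a, b) prior with s successes and f failures in binomial data gives a Beta(a+s, b+f) posterior.
So s = 35 − 23 = 12 and f = 33 − 3 = 30.

12 defective items and 30 good items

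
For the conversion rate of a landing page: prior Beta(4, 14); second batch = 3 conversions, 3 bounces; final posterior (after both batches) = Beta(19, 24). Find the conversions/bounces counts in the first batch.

12 conversions and 7 bounces

Sequential conjugate updates are equivalent to a single update on the pooled data, so total successes = posterior α − prior α and total failures = posterior β − prior β.
Total across both batches: 19−4=15 conversions, 24−14=10 bounces.
Subtract the second batch: 15−3=12 conversions and 10−3=7 bounces.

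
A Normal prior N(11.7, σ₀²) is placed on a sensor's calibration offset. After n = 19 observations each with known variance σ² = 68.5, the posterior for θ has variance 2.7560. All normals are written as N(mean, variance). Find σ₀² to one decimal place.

Posterior precision equals prior precision plus data precision: 1/σ_n² = 1/σ₀² + n/σ².
So 1/σ₀² = 1/2.7560 − 19/68.5 = 0.362845 − 0.277372 = 0.085473.
Hence σ₀² = 1/0.085473 ≈ 11.7.

σ₀² = 11.7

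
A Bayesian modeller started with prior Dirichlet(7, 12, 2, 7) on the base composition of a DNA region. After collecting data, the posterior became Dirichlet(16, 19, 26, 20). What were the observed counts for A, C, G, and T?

counts (9, 7, 24, 13)

For a Dirichlet(α) prior with multinomial counts c, the posterior is Dirichlet(α + c) componentwise.
Counts are posterior − prior componentwise: 16−7=9, 19−12=7, 26−2=24, 20−7=13.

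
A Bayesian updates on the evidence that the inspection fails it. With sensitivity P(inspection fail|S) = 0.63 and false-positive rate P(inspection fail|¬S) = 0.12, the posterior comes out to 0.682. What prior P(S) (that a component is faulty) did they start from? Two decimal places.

P(S) = 0.29

In odds form, posterior odds = prior odds × likelihood ratio, so prior odds = posterior odds ÷ LR.
Posterior odds = 0.682/(1−0.682) = 2.1447. LR = 0.63/0.12 = 5.2500.
Prior odds = 2.1447/5.2500 = 0.4085, so P(S) = 0.4085/(1+0.4085) ≈ 0.29.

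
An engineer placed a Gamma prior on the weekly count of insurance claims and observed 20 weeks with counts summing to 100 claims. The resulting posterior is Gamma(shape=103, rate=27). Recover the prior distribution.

Gamma(shape=3, rate=7)

A Gamma(α, β) prior (rate parametrization) on a Poisson rate with n observations summing to S gives posterior Gamma(α+S, β+n).
So α = 103 − 100 = 3 and β = 27 − 20 = 7.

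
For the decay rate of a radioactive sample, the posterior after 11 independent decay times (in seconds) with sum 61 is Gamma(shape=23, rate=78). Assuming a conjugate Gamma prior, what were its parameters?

Gamma(shape=12, rate=17)

For an exponential likelihood with a Gamma(α, β) prior on the rate, n observations with total T give posterior Gamma(α+n, β+T).
So α = 23 − 11 = 12 and β = 78 − 61 = 17.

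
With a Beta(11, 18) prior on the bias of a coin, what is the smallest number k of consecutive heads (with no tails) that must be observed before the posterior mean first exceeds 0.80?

k = 62

After k heads and 0 tails the posterior is Beta(11+k, 18), with mean (11+k)/(11+18+k).
Set (11+k)/(29+k) > 0.80 and solve: k > (0.80·29 − 11)/(1 − 0.80) = 61.000.
The smallest integer exceeding 61.000 is 62, and checking k=62: (73)/(91) = 0.8022 > 0.80.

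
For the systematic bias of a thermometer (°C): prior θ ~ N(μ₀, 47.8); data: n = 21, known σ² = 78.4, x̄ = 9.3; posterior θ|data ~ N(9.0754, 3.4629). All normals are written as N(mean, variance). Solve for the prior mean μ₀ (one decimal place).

μ₀ = 6.2

The posterior mean is a precision-weighted average: μ_n = (τ₀μ₀ + τ_data·x̄)/(τ₀+τ_data), with τ₀=1/σ₀² and τ_data=n/σ².
Here τ₀ = 1/47.8 = 0.020921 and τ_data = 21/78.4 = 0.267857, so τ_n = 0.288778.
Rearranging for μ₀: μ₀ = (μ_n·τ_n − τ_data·x̄)/τ₀ = (9.0754·0.288778 − 0.267857·9.3) / 0.020921 = 0.129706/0.020921 ≈ 6.2.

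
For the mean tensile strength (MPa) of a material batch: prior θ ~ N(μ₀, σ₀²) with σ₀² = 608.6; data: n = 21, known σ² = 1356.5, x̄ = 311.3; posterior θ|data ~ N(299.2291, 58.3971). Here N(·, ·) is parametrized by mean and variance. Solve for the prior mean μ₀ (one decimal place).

μ₀ = 185.5

The posterior mean is a precision-weighted average: μ_n = (τ₀μ₀ + τ_data·x̄)/(τ₀+τ_data), with τ₀=1/σ₀² and τ_data=n/σ².
Here τ₀ = 1/608.6 = 0.001643 and τ_data = 21/1356.5 = 0.015481, so τ_n = 0.017124.
Rearranging for μ₀: μ₀ = (μ_n·τ_n − τ_data·x̄)/τ₀ = (299.2291·0.017124 − 0.015481·311.3) / 0.001643 = 0.304764/0.001643 ≈ 185.5.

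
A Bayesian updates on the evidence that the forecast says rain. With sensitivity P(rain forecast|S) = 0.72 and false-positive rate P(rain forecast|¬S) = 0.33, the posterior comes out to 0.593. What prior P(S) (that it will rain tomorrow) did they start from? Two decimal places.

P(S) = 0.40

In odds form, posterior odds = prior odds × likelihood ratio, so prior odds = posterior odds ÷ LR.
Posterior odds = 0.593/(1−0.593) = 1.4570. LR = 0.72/0.33 = 2.1818.
Prior odds = 1.4570/2.1818 = 0.6678, so P(S) = 0.6678/(1+0.6678) ≈ 0.40.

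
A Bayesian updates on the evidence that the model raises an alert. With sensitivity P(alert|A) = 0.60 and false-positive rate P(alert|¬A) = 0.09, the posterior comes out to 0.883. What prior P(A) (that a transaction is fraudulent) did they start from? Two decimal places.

P(A) = 0.53

In odds form, posterior odds = prior odds × likelihood ratio, so prior odds = posterior odds ÷ LR.
Posterior odds = 0.883/(1−0.883) = 7.5470. LR = 0.60/0.09 = 6.6667.
Prior odds = 7.5470/6.6667 = 1.1320, so P(A) = 1.1320/(1+1.1320) ≈ 0.53.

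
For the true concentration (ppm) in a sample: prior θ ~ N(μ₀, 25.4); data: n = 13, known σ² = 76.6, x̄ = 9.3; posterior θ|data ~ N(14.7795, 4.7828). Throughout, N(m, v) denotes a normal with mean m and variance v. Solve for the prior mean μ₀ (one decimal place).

With known observation variance, the Normal–Normal posterior has precision τ_n = τ₀ + n/σ² and mean μ_n = (τ₀μ₀ + (n/σ²)x̄)/τ_n.
Here τ₀ = 1/25.4 = 0.039370 and τ_data = 13/76.6 = 0.169713, so τ_n = 0.209083.
Rearranging for μ₀: μ₀ = (μ_n·τ_n − τ_data·x̄)/τ₀ = (14.7795·0.209083 − 0.169713·9.3) / 0.039370 = 1.511811/0.039370 ≈ 38.4.

μ₀ = 38.4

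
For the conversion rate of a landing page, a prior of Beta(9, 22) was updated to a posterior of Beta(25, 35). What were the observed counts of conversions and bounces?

Beta is conjugate to the binomial likelihood: posterior = Beta(α+s, β+f).
Match parameters: s=25−9=16, f=35−22=13.

16 conversions and 13 bounces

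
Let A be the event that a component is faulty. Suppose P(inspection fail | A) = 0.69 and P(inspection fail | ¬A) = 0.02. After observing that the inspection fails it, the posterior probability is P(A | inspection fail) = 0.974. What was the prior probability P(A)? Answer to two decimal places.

P(A) = 0.52

In odds form, posterior odds = prior odds × likelihood ratio, so prior odds = posterior odds ÷ LR.
Posterior odds = 0.974/(1−0.974) = 37.4615. LR = 0.69/0.02 = 34.5000.
Prior odds = 37.4615/34.5000 = 1.0858, so P(A) = 1.0858/(1+1.0858) ≈ 0.52.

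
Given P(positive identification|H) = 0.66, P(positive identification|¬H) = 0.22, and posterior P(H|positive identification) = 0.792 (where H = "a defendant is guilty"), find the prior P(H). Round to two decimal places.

P(H) = 0.56

In odds form, posterior odds = prior odds × likelihood ratio, so prior odds = posterior odds ÷ LR.
Posterior odds = 0.792/(1−0.792) = 3.8077. LR = 0.66/0.22 = 3.0000.
Prior odds = 3.8077/3.0000 = 1.2692, so P(H) = 1.2692/(1+1.2692) ≈ 0.56.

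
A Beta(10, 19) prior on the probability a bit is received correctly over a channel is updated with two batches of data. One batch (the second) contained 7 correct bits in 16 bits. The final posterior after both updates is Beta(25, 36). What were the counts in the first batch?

8 correct bits and 8 errors

Sequential conjugate updates are equivalent to a single update on the pooled data, so total successes = posterior α − prior α and total failures = posterior β − prior β.
Total across both batches: 25−10=15 correct bits, 36−19=17 errors.
Subtract the second batch: 15−7=8 correct bits and 17−9=8 errors.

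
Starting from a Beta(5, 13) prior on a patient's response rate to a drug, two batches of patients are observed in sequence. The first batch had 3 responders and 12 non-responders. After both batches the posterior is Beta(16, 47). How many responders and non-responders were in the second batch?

Because Beta–binomial updating is additive in the counts, the combined data contributed (α_post−α_prior, β_post−β_prior) successes and failures.
Total across both batches: 16−5=11 responders, 47−13=34 non-responders.
Subtract the first batch: 11−3=8 responders and 34−12=22 non-responders.

8 responders and 22 non-responders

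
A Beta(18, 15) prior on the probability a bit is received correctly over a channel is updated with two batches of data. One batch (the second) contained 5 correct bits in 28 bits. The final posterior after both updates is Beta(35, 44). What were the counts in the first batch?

12 correct bits and 6 errors

Because Beta–binomial updating is additive in the counts, the combined data contributed (α_post−α_prior, β_post−β_prior) successes and failures.
Total across both batches: 35−18=17 correct bits, 44−15=29 errors.
Subtract the second batch: 17−5=12 correct bits and 29−23=6 errors.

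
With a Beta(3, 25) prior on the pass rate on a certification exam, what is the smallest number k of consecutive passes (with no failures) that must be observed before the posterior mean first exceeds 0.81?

k = 104

After k passes and 0 failures the posterior is Beta(3+k, 25), with mean (3+k)/(3+25+k).
Set (3+k)/(28+k) > 0.81 and solve: k > (0.81·28 − 3)/(1 − 0.81) = 103.579.
The smallest integer exceeding 103.579 is 104.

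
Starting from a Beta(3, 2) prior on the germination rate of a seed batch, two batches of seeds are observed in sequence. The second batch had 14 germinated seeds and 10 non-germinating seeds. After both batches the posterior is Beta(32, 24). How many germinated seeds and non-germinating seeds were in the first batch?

Because Beta–binomial updating is additive in the counts, the combined data contributed (α_post−α_prior, β_post−β_prior) successes and failures.
Total across both batches: 32−3=29 germinated seeds, 24−2=22 non-germinating seeds.
Subtract the second batch: 29−14=15 germinated seeds and 22−10=12 non-germinating seeds.

15 germinated seeds and 12 non-germinating seeds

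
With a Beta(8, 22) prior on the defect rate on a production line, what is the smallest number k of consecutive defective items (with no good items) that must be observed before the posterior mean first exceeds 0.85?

After k defective items and 0 good items the posterior is Beta(8+k, 22), with mean (8+k)/(8+22+k).
Set (8+k)/(30+k) > 0.85 and solve: k > (0.85·30 − 8)/(1 − 0.85) = 116.667.
The smallest integer exceeding 116.667 is 117, and checking k=117: (125)/(147) = 0.8503 > 0.85.

k = 117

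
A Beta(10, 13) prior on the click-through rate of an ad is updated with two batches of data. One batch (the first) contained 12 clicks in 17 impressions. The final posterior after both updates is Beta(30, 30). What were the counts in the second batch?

8 clicks and 12 non-clicks

Because Beta–binomial updating is additive in the counts, the combined data contributed (α_post−α_prior, β_post−β_prior) successes and failures.
Total across both batches: 30−10=20 clicks, 30−13=17 non-clicks.
Subtract the first batch: 20−12=8 clicks and 17−5=12 non-clicks.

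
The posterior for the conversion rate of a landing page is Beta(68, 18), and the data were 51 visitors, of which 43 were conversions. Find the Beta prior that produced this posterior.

A Beta(a, b) prior with s successes and f failures in binomial data gives a Beta(a+s, b+f) posterior.
So a = 68 − 43 = 25 and b = 18 − 8 = 10.

Beta(25, 10)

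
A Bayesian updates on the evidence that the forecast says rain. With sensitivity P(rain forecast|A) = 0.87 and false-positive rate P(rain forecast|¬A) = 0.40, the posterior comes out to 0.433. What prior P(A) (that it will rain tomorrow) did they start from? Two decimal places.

P(A) = 0.26

Bayes' rule in odds form gives O(A|E) = O(A)·[P(E|A)/P(E|¬A)], hence O(A) = O(A|E)/LR.
Posterior odds = 0.433/(1−0.433) = 0.7637. LR = 0.87/0.40 = 2.1750.
Prior odds = 0.7637/2.1750 = 0.3511, so P(A) = 0.3511/(1+0.3511) ≈ 0.26.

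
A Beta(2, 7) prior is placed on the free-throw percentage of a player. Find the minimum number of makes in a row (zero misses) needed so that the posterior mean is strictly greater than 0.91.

k = 69

After k makes and 0 misses the posterior is Beta(2+k, 7), with mean (2+k)/(2+7+k).
Set (2+k)/(9+k) > 0.91 and solve: k > (0.91·9 − 2)/(1 − 0.91) = 68.778.
The smallest integer exceeding 68.778 is 69, and checking k=69: (71)/(78) = 0.9103 > 0.91.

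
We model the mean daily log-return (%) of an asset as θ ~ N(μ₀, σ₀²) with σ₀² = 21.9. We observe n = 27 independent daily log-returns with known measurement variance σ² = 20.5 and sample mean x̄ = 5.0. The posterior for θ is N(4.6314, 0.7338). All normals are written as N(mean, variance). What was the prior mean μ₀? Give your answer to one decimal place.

The posterior mean is a precision-weighted average: μ_n = (τ₀μ₀ + τ_data·x̄)/(τ₀+τ_data), with τ₀=1/σ₀² and τ_data=n/σ².
Here τ₀ = 1/21.9 = 0.045662 and τ_data = 27/20.5 = 1.317073, so τ_n = 1.362735.
Rearranging for μ₀: μ₀ = (μ_n·τ_n − τ_data·x̄)/τ₀ = (4.6314·1.362735 − 1.317073·5.0) / 0.045662 = -0.273994/0.045662 ≈ -6.0.

μ₀ = -6.0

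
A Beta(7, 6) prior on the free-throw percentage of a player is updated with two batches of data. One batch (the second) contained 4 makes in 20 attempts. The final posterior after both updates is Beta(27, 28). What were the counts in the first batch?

16 makes and 6 misses

Because Beta–binomial updating is additive in the counts, the combined data contributed (α_post−α_prior, β_post−β_prior) successes and failures.
Total across both batches: 27−7=20 makes, 28−6=22 misses.
Subtract the second batch: 20−4=16 makes and 22−16=6 misses.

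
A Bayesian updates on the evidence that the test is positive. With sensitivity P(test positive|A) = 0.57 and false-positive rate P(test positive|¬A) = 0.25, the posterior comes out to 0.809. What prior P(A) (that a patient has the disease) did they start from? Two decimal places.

P(A) = 0.65

Bayes' rule in odds form gives O(A|E) = O(A)·[P(E|A)/P(E|¬A)], hence O(A) = O(A|E)/LR.
Posterior odds = 0.809/(1−0.809) = 4.2356. LR = 0.57/0.25 = 2.2800.
Prior odds = 4.2356/2.2800 = 1.8577, so P(A) = 1.8577/(1+1.8577) ≈ 0.65.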